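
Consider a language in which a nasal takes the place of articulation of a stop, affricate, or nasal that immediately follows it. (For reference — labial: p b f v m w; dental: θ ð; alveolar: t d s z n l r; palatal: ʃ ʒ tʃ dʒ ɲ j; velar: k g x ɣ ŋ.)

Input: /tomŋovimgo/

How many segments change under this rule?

/m/ before /ŋ/ (velar) → [ŋ]
/m/ before /g/ (velar) → [ŋ]
2 segments change.

2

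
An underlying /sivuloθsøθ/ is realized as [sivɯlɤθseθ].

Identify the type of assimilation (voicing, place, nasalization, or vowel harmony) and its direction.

vowel harmony, progressive

/u/→[ɯ] /o/→[ɤ] /ø/→[e].
Vowels agree with the first vowel, so the harmony is progressive.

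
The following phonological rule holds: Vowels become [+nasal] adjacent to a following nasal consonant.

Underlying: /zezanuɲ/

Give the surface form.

/a/ before nasal /n/ → [ã]
/u/ before nasal /ɲ/ → [ũ]

[zezãnũɲ]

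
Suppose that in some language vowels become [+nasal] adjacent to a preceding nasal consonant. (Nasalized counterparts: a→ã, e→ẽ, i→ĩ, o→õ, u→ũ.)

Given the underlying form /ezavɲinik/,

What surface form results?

[ezavɲĩnĩk]

/i/ after nasal /ɲ/ → [ĩ]
/i/ after nasal /n/ → [ĩ]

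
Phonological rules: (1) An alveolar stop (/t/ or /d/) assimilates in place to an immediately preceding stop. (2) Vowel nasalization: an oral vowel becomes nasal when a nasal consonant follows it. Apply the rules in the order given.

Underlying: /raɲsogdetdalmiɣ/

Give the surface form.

Rule 1: /d/ after /g/ (velar) → [g]
After rule 1: raɲsoggetdalmiɣ
Rule 2: /a/ before nasal /ɲ/ → [ã]

[rãɲsoggetdalmiɣ]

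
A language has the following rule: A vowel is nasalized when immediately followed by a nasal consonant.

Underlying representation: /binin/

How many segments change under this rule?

/i/ before nasal /n/ → [ĩ]
/i/ before nasal /n/ → [ĩ]
2 segments change.

2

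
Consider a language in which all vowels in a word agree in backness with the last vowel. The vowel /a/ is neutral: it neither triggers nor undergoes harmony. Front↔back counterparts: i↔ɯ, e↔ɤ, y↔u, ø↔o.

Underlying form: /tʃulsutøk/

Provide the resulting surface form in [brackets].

[tʃylsytøk]

/u/ harmonizes with /ø/ ([-back]) → [y]
/u/ harmonizes with /ø/ ([-back]) → [y]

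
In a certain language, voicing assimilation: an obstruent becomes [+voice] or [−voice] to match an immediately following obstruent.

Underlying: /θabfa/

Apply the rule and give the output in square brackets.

/b/ before /f/ (voiceless) → [p]

[θapfa]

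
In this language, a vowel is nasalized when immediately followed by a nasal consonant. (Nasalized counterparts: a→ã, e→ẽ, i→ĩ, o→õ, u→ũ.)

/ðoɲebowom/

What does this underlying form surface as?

[ðõɲebowõm]

/o/ before nasal /ɲ/ → [õ]
/o/ before nasal /m/ → [õ]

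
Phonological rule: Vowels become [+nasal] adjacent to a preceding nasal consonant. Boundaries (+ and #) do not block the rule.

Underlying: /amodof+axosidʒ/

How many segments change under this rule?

/o/ after nasal /m/ → [õ]
1 segment changes.

1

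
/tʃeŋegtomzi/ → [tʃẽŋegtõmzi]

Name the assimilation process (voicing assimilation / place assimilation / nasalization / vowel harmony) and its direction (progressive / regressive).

nasalization, regressive

/e/→[ẽ] /o/→[õ].
Each target copies a feature from the following segment, so the direction is regressive.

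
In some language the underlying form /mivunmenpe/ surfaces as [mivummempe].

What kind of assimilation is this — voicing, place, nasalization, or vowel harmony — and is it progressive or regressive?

place assimilation, regressive

/n/→[m] /n/→[m].
Each target copies a feature from the following segment, so the direction is regressive.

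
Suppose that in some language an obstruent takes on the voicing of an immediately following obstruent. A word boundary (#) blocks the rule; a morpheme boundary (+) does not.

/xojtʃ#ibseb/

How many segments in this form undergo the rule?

/b/ before /s/ (voiceless) → [p]
1 segment changes.

1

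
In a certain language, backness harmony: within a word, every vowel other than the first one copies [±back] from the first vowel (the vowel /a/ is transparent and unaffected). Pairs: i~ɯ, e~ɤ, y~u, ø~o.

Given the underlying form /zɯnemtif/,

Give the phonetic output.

[zɯnɤmtɯf]

/e/ harmonizes with /ɯ/ ([+back]) → [ɤ]
/i/ harmonizes with /ɯ/ ([+back]) → [ɯ]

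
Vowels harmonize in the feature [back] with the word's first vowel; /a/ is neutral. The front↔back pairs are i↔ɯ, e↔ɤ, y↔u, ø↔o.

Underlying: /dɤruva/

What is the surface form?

[dɤruva]

no segment meets the rule's conditions; no change.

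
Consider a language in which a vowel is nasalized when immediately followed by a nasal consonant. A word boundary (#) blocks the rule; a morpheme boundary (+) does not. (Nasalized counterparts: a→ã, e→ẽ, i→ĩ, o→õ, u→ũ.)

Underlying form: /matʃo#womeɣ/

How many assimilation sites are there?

1

/o/ before nasal /m/ → [õ]
1 segment changes.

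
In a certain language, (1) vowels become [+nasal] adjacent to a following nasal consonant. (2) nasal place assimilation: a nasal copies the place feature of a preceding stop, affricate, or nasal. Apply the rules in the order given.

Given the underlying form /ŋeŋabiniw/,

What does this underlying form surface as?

Rule 1: /e/ before nasal /ŋ/ → [ẽ]
Rule 1: /i/ before nasal /n/ → [ĩ]
After rule 1: ŋẽŋabĩniw
Rule 2: no segment meets the rule's conditions; no change.

[ŋẽŋabĩniw]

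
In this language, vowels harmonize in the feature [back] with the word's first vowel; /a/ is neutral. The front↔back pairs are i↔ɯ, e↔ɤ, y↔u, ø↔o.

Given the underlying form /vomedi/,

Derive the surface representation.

/e/ harmonizes with /o/ ([+back]) → [ɤ]
/i/ harmonizes with /o/ ([+back]) → [ɯ]

[vomɤdɯ]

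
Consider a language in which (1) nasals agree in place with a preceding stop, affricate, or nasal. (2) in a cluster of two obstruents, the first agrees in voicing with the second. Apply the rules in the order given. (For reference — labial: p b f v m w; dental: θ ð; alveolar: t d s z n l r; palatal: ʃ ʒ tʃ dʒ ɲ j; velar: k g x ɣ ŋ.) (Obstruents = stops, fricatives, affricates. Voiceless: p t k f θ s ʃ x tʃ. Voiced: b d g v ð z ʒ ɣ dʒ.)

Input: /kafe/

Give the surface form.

Rule 1: no segment meets the rule's conditions; no change.
After rule 1: kafe
Rule 2: no segment meets the rule's conditions; no change.

[kafe]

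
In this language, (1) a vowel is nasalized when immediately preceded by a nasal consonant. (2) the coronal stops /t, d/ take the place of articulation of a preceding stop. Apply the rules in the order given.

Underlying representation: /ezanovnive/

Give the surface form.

[ezanõvnĩve]

Rule 1: /o/ after nasal /n/ → [õ]
Rule 1: /i/ after nasal /n/ → [ĩ]
After rule 1: ezanõvnĩve
Rule 2: no segment meets the rule's conditions; no change.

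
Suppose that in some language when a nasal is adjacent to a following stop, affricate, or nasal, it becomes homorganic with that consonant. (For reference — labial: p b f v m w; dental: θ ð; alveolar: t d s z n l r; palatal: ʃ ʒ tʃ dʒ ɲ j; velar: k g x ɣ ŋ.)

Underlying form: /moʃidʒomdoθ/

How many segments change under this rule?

1

/m/ before /d/ (alveolar) → [n]
1 segment changes.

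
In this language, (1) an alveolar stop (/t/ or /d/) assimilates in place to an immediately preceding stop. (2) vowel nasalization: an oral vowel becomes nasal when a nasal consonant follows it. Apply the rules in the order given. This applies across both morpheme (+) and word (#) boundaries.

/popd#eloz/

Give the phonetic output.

Rule 1: /d/ after /p/ (labial) → [b]
After rule 1: popb#eloz
Rule 2: no segment meets the rule's conditions; no change.

[popb#eloz]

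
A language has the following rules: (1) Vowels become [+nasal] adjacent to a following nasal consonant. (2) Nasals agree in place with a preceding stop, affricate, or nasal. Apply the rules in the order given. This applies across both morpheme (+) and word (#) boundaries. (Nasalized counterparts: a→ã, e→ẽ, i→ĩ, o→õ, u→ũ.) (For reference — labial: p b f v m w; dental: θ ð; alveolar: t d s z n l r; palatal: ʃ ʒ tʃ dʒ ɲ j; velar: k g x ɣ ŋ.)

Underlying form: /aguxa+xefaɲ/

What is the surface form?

[aguxa+xefãɲ]

Rule 1: /a/ before nasal /ɲ/ → [ã]
After rule 1: aguxa+xefãɲ
Rule 2: no segment meets the rule's conditions; no change.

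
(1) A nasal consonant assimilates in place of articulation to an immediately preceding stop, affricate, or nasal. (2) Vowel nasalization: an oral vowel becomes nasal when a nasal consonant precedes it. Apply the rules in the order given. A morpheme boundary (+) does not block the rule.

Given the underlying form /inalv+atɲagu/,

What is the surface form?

Rule 1: /ɲ/ after /t/ (alveolar) → [n]
After rule 1: inalv+atnagu
Rule 2: /a/ after nasal /n/ → [ã]
Rule 2: /a/ after nasal /n/ → [ã]

[inãlv+atnãgu]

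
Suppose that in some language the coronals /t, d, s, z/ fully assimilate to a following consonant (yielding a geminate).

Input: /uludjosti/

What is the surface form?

/d/ before /j/ → [j] (total assimilation)
/s/ before /t/ → [t] (total assimilation)

[ulujjotti]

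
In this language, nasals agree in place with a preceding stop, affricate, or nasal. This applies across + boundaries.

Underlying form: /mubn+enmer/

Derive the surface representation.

[mubm+enner]

/n/ after /b/ (labial) → [m]
/m/ after /n/ (alveolar) → [n]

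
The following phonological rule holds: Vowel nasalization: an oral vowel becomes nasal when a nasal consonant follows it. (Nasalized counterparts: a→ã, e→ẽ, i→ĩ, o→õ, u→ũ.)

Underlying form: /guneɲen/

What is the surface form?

/u/ before nasal /n/ → [ũ]
/e/ before nasal /ɲ/ → [ẽ]
/e/ before nasal /n/ → [ẽ]

[gũnẽɲẽn]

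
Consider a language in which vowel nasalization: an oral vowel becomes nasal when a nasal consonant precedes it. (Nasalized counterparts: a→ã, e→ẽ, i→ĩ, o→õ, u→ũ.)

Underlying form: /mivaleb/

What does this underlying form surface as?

[mĩvaleb]

/i/ after nasal /m/ → [ĩ]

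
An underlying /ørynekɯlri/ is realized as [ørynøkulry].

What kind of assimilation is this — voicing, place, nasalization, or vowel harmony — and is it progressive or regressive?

vowel harmony, progressive

/e/→[ø] /ɯ/→[u] /i/→[y].
Vowels agree with the first vowel, so the harmony is progressive.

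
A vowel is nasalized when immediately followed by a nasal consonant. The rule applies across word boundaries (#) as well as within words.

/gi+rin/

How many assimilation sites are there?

1

/i/ before nasal /n/ → [ĩ]
1 segment changes.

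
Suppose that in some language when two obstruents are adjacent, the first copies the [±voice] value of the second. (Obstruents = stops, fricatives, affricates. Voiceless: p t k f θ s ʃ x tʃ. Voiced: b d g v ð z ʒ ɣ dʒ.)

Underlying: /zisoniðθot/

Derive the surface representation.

[zisoniθθot]

/ð/ before /θ/ (voiceless) → [θ]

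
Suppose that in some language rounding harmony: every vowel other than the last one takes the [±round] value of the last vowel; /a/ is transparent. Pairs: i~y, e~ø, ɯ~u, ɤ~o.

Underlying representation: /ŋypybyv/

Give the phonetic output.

[ŋypybyv]

no segment meets the rule's conditions; no change.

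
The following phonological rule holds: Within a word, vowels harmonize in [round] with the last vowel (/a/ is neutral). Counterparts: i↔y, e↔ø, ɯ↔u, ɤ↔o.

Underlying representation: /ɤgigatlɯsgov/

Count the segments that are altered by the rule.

3

/ɤ/ harmonizes with /o/ ([+round]) → [o]
/i/ harmonizes with /o/ ([+round]) → [y]
/ɯ/ harmonizes with /o/ ([+round]) → [u]
3 segments change.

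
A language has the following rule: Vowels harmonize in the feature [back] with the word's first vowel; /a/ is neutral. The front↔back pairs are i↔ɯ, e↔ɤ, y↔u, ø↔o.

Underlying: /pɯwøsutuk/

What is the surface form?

[pɯwosutuk]

/ø/ harmonizes with /ɯ/ ([+back]) → [o]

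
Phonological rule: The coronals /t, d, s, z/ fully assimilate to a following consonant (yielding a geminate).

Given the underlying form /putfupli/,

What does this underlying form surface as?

[puffupli]

/t/ before /f/ → [f] (total assimilation)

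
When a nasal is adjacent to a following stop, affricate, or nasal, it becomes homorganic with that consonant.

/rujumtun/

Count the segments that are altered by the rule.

1

/m/ before /t/ (alveolar) → [n]
1 segment changes.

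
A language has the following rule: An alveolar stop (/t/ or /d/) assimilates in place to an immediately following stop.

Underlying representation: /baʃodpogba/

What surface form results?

/d/ before /p/ (labial) → [b]

[baʃobpogba]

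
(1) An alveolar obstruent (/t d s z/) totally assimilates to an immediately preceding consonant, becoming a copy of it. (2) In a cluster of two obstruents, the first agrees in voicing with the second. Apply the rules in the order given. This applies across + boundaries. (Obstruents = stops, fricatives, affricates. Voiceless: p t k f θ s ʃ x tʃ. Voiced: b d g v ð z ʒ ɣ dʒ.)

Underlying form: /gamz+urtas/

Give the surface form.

Rule 1: /z/ after /m/ → [m] (total assimilation)
Rule 1: /t/ after /r/ → [r] (total assimilation)
After rule 1: gamm+urras
Rule 2: no segment meets the rule's conditions; no change.

[gamm+urras]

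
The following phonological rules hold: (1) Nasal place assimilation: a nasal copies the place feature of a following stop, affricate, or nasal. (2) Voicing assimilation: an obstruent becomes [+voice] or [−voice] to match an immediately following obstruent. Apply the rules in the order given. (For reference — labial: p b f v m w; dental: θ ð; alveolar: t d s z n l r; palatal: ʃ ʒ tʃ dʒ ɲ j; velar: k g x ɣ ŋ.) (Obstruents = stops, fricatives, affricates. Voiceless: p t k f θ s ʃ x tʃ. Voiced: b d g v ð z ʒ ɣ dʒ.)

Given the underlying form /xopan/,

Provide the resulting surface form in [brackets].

[xopan]

Rule 1: no segment meets the rule's conditions; no change.
After rule 1: xopan
Rule 2: no segment meets the rule's conditions; no change.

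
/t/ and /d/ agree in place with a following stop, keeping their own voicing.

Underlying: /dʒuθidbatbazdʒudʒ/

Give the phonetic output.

[dʒuθibbapbazdʒudʒ]

/d/ before /b/ (labial) → [b]
/t/ before /b/ (labial) → [p]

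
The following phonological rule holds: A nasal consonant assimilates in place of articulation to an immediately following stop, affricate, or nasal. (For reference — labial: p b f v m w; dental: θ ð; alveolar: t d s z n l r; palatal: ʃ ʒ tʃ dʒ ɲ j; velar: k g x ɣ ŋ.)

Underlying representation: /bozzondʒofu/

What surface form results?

/n/ before /dʒ/ (palatal) → [ɲ]

[bozzoɲdʒofu]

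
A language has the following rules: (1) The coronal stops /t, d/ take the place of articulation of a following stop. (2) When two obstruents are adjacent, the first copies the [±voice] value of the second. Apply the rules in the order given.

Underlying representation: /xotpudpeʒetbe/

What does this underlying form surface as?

Rule 1: /t/ before /p/ (labial) → [p]
Rule 1: /d/ before /p/ (labial) → [b]
Rule 1: /t/ before /b/ (labial) → [p]
After rule 1: xoppubpeʒepbe
Rule 2: /b/ before /p/ (voiceless) → [p]
Rule 2: /p/ before /b/ (voiced) → [b]

[xoppuppeʒebbe]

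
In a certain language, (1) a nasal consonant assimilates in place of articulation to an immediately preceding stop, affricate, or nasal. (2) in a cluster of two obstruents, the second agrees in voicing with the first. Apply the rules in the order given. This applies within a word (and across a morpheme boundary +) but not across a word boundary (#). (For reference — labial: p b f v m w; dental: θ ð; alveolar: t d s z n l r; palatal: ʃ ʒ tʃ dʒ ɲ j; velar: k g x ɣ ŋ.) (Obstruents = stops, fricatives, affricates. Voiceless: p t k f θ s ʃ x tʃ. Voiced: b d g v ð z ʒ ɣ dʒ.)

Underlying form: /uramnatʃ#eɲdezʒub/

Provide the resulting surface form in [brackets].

Rule 1: /n/ after /m/ (labial) → [m]
After rule 1: urammatʃ#eɲdezʒub
Rule 2: no segment meets the rule's conditions; no change.

[urammatʃ#eɲdezʒub]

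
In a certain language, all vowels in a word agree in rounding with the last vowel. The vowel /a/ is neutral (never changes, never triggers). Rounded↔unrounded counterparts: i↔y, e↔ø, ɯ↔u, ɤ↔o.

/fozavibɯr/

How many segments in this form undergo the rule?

1

/o/ harmonizes with /ɯ/ ([-round]) → [ɤ]
1 segment changes.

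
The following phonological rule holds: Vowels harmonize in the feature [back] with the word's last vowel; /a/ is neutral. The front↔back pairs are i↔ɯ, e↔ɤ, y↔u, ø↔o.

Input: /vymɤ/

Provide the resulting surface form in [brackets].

/y/ harmonizes with /ɤ/ ([+back]) → [u]

[vumɤ]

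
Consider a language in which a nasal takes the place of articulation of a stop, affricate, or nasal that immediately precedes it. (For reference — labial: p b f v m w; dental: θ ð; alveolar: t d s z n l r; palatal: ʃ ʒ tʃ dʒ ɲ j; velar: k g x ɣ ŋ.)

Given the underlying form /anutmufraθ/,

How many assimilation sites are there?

/m/ after /t/ (alveolar) → [n]
1 segment changes.

1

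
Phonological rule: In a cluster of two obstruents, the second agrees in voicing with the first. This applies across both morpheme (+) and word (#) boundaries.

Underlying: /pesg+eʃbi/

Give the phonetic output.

/g/ after /s/ (voiceless) → [k]
/b/ after /ʃ/ (voiceless) → [p]

[pesk+eʃpi]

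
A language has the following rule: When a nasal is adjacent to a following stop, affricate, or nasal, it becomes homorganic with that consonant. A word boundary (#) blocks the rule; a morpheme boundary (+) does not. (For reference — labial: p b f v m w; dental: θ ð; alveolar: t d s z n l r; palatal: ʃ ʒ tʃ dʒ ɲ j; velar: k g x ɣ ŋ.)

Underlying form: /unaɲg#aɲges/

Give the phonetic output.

[unaŋg#aŋges]

/ɲ/ before /g/ (velar) → [ŋ]
/ɲ/ before /g/ (velar) → [ŋ]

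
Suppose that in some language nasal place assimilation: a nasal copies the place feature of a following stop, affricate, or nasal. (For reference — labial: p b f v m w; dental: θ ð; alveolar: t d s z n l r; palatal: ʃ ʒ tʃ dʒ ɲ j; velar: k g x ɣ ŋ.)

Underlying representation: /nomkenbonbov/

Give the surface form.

[noŋkembombov]

/m/ before /k/ (velar) → [ŋ]
/n/ before /b/ (labial) → [m]
/n/ before /b/ (labial) → [m]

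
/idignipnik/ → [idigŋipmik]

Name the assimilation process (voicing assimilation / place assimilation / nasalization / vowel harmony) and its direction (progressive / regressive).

place assimilation, progressive

/n/→[ŋ] /n/→[m].
Each target copies a feature from the preceding segment, so the direction is progressive.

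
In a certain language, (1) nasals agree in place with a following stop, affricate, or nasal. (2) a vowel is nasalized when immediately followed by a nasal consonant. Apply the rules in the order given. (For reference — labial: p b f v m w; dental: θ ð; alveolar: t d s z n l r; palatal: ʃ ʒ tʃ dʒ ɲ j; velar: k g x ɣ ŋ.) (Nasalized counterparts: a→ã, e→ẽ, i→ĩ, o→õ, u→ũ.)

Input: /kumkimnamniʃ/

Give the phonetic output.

Rule 1: /m/ before /k/ (velar) → [ŋ]
Rule 1: /m/ before /n/ (alveolar) → [n]
Rule 1: /m/ before /n/ (alveolar) → [n]
After rule 1: kuŋkinnanniʃ
Rule 2: /u/ before nasal /ŋ/ → [ũ]
Rule 2: /i/ before nasal /n/ → [ĩ]
Rule 2: /a/ before nasal /n/ → [ã]

[kũŋkĩnnãnniʃ]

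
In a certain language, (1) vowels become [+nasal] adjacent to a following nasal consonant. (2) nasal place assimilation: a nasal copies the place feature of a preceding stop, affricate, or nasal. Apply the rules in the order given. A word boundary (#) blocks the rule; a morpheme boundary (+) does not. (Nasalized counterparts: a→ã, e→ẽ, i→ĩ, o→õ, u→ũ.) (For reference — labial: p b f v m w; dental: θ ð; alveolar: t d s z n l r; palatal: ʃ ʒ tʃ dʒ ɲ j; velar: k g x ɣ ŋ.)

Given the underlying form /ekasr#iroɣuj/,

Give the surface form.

Rule 1: no segment meets the rule's conditions; no change.
After rule 1: ekasr#iroɣuj
Rule 2: no segment meets the rule's conditions; no change.

[ekasr#iroɣuj]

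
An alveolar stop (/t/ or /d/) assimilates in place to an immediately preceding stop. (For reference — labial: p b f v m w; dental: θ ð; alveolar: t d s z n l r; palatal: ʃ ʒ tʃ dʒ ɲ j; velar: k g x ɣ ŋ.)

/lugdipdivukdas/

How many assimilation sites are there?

/d/ after /g/ (velar) → [g]
/d/ after /p/ (labial) → [b]
/d/ after /k/ (velar) → [g]
3 segments change.

3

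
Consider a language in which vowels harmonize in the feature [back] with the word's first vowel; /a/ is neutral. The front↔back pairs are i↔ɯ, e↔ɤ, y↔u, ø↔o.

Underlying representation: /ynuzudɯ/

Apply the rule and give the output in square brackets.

[ynyzydi]

/u/ harmonizes with /y/ ([-back]) → [y]
/u/ harmonizes with /y/ ([-back]) → [y]
/ɯ/ harmonizes with /y/ ([-back]) → [i]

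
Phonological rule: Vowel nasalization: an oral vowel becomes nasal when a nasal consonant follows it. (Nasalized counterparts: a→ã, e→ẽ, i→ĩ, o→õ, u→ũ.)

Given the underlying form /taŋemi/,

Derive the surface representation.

/a/ before nasal /ŋ/ → [ã]
/e/ before nasal /m/ → [ẽ]

[tãŋẽmi]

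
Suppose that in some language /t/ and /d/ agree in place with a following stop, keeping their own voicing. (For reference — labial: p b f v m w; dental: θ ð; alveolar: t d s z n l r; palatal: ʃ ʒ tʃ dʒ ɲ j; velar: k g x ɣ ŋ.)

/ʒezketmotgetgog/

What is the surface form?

/t/ before /g/ (velar) → [k]
/t/ before /g/ (velar) → [k]

[ʒezketmokgekgog]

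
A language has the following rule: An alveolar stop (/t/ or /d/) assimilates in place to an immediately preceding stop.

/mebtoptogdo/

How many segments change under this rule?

3

/t/ after /b/ (labial) → [p]
/t/ after /p/ (labial) → [p]
/d/ after /g/ (velar) → [g]
3 segments change.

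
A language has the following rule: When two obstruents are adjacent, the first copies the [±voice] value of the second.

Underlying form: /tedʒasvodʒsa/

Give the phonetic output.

[tedʒazvotʃsa]

/s/ before /v/ (voiced) → [z]
/dʒ/ before /s/ (voiceless) → [tʃ]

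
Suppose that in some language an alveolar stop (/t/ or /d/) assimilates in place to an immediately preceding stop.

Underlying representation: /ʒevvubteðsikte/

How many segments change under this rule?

/t/ after /b/ (labial) → [p]
/t/ after /k/ (velar) → [k]
2 segments change.

2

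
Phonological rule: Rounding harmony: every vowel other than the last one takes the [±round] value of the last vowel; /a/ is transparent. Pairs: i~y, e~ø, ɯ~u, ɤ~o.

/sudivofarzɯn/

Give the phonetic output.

[sɯdivɤfarzɯn]

/u/ harmonizes with /ɯ/ ([-round]) → [ɯ]
/o/ harmonizes with /ɯ/ ([-round]) → [ɤ]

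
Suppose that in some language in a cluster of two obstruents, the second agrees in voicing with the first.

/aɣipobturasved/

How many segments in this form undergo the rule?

/t/ after /b/ (voiced) → [d]
/v/ after /s/ (voiceless) → [f]
2 segments change.

2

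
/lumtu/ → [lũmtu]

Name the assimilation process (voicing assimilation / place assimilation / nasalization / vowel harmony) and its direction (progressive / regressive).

nasalization, regressive

/u/→[ũ].
Each target copies a feature from the following segment, so the direction is regressive.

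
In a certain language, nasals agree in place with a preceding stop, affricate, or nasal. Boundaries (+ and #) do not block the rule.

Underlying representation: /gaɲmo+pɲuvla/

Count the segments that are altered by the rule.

2

/m/ after /ɲ/ (palatal) → [ɲ]
/ɲ/ after /p/ (labial) → [m]
2 segments change.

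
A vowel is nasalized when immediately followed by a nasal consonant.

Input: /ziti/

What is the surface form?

[ziti]

no segment meets the rule's conditions; no change.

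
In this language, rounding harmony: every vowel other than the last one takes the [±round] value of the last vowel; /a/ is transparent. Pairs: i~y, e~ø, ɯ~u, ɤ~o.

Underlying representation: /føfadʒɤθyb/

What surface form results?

/ɤ/ harmonizes with /y/ ([+round]) → [o]

[føfadʒoθyb]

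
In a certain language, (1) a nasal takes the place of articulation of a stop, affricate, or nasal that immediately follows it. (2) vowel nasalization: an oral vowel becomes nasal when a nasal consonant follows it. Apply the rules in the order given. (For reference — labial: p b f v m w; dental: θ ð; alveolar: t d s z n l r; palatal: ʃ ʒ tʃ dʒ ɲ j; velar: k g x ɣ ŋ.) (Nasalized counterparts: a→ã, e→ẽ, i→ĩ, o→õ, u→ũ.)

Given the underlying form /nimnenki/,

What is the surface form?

[nĩnnẽŋki]

Rule 1: /m/ before /n/ (alveolar) → [n]
Rule 1: /n/ before /k/ (velar) → [ŋ]
After rule 1: ninneŋki
Rule 2: /i/ before nasal /n/ → [ĩ]
Rule 2: /e/ before nasal /ŋ/ → [ẽ]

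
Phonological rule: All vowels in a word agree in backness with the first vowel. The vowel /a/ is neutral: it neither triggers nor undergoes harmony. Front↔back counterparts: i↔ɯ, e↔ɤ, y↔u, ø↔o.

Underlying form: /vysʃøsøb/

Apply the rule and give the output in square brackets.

no segment meets the rule's conditions; no change.

[vysʃøsøb]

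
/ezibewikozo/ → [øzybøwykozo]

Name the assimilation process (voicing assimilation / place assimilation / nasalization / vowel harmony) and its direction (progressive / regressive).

vowel harmony, regressive

/e/→[ø] /i/→[y] /e/→[ø] /i/→[y].
Vowels agree with the last vowel, so the harmony is regressive.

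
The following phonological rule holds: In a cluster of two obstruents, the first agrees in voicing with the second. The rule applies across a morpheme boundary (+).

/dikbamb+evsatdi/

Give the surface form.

[digbamb+efsaddi]

/k/ before /b/ (voiced) → [g]
/v/ before /s/ (voiceless) → [f]
/t/ before /d/ (voiced) → [d]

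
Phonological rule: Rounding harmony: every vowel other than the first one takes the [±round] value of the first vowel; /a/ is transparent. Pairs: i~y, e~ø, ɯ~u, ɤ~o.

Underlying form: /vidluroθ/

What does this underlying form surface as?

[vidlɯrɤθ]

/u/ harmonizes with /i/ ([-round]) → [ɯ]
/o/ harmonizes with /i/ ([-round]) → [ɤ]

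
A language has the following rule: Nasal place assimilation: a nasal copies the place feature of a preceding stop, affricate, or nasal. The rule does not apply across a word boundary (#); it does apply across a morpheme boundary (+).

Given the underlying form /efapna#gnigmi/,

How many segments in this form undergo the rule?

/n/ after /p/ (labial) → [m]
/n/ after /g/ (velar) → [ŋ]
/m/ after /g/ (velar) → [ŋ]
3 segments change.

3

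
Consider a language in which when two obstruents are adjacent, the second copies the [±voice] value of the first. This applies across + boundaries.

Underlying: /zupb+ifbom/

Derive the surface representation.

/b/ after /p/ (voiceless) → [p]
/b/ after /f/ (voiceless) → [p]

[zupp+ifpom]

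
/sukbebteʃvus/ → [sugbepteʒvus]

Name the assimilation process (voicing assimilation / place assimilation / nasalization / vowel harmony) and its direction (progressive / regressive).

voicing assimilation, regressive

/k/→[g] /b/→[p] /ʃ/→[ʒ].
Each target copies a feature from the following segment, so the direction is regressive.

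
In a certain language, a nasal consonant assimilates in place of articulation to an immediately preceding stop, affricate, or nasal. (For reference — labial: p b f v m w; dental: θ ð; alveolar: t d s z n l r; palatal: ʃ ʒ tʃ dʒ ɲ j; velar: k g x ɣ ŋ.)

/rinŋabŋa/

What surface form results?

/ŋ/ after /n/ (alveolar) → [n]
/ŋ/ after /b/ (labial) → [m]

[rinnabma]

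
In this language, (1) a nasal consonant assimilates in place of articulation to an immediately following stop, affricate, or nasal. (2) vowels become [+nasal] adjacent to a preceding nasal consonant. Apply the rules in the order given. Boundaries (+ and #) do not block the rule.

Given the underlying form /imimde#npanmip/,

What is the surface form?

[imĩnde#mpammĩp]

Rule 1: /m/ before /d/ (alveolar) → [n]
Rule 1: /n/ before /p/ (labial) → [m]
Rule 1: /n/ before /m/ (labial) → [m]
After rule 1: iminde#mpammip
Rule 2: /i/ after nasal /m/ → [ĩ]
Rule 2: /i/ after nasal /m/ → [ĩ]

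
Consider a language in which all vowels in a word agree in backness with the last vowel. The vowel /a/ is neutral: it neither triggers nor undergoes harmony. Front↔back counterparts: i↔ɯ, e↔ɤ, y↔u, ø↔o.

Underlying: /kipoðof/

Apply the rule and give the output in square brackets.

[kɯpoðof]

/i/ harmonizes with /o/ ([+back]) → [ɯ]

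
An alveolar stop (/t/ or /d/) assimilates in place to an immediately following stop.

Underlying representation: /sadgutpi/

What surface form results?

/d/ before /g/ (velar) → [g]
/t/ before /p/ (labial) → [p]

[sagguppi]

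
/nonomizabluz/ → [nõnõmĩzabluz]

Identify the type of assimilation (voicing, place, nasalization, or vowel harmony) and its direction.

nasalization, progressive

/o/→[õ] /o/→[õ] /i/→[ĩ].
Each target copies a feature from the preceding segment, so the direction is progressive.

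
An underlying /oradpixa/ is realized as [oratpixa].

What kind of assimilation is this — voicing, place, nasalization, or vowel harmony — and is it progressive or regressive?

voicing assimilation, regressive

/d/→[t].
Each target copies a feature from the following segment, so the direction is regressive.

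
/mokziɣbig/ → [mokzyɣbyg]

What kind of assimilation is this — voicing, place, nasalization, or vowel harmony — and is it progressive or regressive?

/i/→[y] /i/→[y].
Vowels agree with the first vowel, so the harmony is progressive.

vowel harmony, progressive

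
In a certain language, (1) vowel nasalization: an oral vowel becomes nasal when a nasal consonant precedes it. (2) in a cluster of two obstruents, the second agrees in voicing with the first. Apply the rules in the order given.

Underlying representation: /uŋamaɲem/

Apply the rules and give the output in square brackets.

Rule 1: /a/ after nasal /ŋ/ → [ã]
Rule 1: /a/ after nasal /m/ → [ã]
Rule 1: /e/ after nasal /ɲ/ → [ẽ]
After rule 1: uŋãmãɲẽm
Rule 2: no segment meets the rule's conditions; no change.

[uŋãmãɲẽm]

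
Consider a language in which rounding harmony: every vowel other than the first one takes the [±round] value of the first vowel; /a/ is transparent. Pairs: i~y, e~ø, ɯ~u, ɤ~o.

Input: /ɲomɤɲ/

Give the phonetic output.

/ɤ/ harmonizes with /o/ ([+round]) → [o]

[ɲomoɲ]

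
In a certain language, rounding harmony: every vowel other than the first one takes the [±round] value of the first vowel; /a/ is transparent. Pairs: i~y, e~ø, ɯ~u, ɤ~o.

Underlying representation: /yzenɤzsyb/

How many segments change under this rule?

2

/e/ harmonizes with /y/ ([+round]) → [ø]
/ɤ/ harmonizes with /y/ ([+round]) → [o]
2 segments change.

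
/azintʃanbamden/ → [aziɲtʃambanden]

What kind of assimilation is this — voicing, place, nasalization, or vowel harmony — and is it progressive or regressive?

place assimilation, regressive

/n/→[ɲ] /n/→[m] /m/→[n].
Each target copies a feature from the following segment, so the direction is regressive.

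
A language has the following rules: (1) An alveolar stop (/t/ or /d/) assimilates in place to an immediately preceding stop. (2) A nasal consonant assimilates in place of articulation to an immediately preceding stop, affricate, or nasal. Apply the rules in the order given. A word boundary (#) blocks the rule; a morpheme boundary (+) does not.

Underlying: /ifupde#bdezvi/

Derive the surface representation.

Rule 1: /d/ after /p/ (labial) → [b]
Rule 1: /d/ after /b/ (labial) → [b]
After rule 1: ifupbe#bbezvi
Rule 2: no segment meets the rule's conditions; no change.

[ifupbe#bbezvi]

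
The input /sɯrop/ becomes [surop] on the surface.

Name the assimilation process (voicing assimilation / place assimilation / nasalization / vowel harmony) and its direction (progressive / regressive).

/ɯ/→[u].
Vowels agree with the last vowel, so the harmony is regressive.

vowel harmony, regressive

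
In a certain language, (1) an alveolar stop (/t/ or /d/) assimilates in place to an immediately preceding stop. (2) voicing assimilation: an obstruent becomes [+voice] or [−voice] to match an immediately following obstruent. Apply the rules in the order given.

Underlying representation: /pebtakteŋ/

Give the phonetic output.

[peppakkeŋ]

Rule 1: /t/ after /b/ (labial) → [p]
Rule 1: /t/ after /k/ (velar) → [k]
After rule 1: pebpakkeŋ
Rule 2: /b/ before /p/ (voiceless) → [p]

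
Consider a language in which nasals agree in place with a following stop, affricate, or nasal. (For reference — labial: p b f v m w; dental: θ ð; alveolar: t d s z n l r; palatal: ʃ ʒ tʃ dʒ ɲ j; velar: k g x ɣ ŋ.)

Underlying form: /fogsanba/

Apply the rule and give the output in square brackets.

/n/ before /b/ (labial) → [m]

[fogsamba]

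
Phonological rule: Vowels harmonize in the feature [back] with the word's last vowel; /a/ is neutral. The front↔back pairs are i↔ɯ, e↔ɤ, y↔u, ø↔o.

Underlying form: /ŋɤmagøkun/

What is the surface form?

/ø/ harmonizes with /u/ ([+back]) → [o]

[ŋɤmagokun]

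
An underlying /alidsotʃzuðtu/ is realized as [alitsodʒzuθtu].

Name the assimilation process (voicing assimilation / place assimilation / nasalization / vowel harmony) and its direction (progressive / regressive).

voicing assimilation, regressive

/d/→[t] /tʃ/→[dʒ] /ð/→[θ].
Each target copies a feature from the following segment, so the direction is regressive.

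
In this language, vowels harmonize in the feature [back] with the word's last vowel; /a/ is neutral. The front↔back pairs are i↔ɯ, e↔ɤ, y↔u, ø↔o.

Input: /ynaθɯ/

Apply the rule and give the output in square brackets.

[unaθɯ]

/y/ harmonizes with /ɯ/ ([+back]) → [u]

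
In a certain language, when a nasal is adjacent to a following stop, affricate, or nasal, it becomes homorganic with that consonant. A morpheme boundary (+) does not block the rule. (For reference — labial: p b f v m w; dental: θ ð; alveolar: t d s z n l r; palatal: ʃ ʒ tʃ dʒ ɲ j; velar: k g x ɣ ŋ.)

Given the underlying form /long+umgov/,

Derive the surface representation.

[loŋg+uŋgov]

/n/ before /g/ (velar) → [ŋ]
/m/ before /g/ (velar) → [ŋ]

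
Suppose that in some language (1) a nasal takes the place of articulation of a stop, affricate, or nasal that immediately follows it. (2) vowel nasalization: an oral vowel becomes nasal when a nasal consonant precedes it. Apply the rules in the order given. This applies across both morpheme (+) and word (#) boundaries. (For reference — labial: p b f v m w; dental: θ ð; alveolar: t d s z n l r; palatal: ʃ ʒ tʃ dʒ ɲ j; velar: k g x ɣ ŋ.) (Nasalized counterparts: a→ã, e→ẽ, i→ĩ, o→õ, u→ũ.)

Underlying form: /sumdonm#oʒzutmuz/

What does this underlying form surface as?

Rule 1: /m/ before /d/ (alveolar) → [n]
Rule 1: /n/ before /m/ (labial) → [m]
After rule 1: sundomm#oʒzutmuz
Rule 2: /o/ after nasal /m/ → [õ]
Rule 2: /u/ after nasal /m/ → [ũ]

[sundomm#õʒzutmũz]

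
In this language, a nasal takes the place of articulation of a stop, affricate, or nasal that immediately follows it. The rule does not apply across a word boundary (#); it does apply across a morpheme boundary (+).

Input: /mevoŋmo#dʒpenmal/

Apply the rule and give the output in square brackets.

[mevommo#dʒpemmal]

/ŋ/ before /m/ (labial) → [m]
/n/ before /m/ (labial) → [m]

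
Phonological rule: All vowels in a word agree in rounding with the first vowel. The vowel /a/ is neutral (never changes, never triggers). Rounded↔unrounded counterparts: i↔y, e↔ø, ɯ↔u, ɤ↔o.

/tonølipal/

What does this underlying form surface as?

[tonølypal]

/i/ harmonizes with /o/ ([+round]) → [y]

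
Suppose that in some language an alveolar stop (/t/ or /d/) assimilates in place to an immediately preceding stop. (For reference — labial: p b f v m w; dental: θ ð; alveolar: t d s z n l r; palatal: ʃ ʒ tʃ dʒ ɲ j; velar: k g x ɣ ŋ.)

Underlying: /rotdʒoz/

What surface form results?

[rotdʒoz]

no segment meets the rule's conditions; no change.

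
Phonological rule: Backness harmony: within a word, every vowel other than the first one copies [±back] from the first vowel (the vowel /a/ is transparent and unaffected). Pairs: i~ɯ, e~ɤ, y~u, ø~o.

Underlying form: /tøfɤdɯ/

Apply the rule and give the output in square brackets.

[tøfedi]

/ɤ/ harmonizes with /ø/ ([-back]) → [e]
/ɯ/ harmonizes with /ø/ ([-back]) → [i]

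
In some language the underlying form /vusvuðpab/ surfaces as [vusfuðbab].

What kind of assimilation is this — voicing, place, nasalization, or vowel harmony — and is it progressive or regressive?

voicing assimilation, progressive

/v/→[f] /p/→[b].
Each target copies a feature from the preceding segment, so the direction is progressive.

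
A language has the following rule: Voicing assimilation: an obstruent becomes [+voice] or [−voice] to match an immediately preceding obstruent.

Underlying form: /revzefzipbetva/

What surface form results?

/z/ after /f/ (voiceless) → [s]
/b/ after /p/ (voiceless) → [p]
/v/ after /t/ (voiceless) → [f]

[revzefsippetfa]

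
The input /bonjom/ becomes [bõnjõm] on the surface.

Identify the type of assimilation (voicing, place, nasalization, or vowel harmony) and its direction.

nasalization, regressive

/o/→[õ] /o/→[õ].
Each target copies a feature from the following segment, so the direction is regressive.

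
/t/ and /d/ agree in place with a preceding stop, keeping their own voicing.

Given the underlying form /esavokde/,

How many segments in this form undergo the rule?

/d/ after /k/ (velar) → [g]
1 segment changes.

1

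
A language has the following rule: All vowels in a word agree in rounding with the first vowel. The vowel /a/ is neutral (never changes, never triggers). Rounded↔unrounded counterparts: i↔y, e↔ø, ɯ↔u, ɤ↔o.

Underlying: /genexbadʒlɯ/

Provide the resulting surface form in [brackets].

[genexbadʒlɯ]

no segment meets the rule's conditions; no change.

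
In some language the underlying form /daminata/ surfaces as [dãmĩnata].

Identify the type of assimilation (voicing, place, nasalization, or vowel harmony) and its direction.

/a/→[ã] /i/→[ĩ].
Each target copies a feature from the following segment, so the direction is regressive.

nasalization, regressive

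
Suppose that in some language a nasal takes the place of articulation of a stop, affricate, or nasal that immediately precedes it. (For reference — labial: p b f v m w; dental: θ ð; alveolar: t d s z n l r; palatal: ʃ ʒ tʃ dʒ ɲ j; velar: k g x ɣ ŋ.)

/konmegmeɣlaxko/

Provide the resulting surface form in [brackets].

/m/ after /n/ (alveolar) → [n]
/m/ after /g/ (velar) → [ŋ]

[konnegŋeɣlaxko]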